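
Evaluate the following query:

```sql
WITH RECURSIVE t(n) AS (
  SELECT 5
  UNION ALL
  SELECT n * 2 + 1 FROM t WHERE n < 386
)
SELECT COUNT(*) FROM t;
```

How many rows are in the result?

Base: n=5.
Iteration 1: 5 < 386 holds -> n = 5 * 2 + 1 = 11.
Iteration 2: 11 < 386 holds -> n = 11 * 2 + 1 = 23.
Iteration 3: 23 < 386 holds -> n = 23 * 2 + 1 = 47.
Iteration 4: 47 < 386 holds -> n = 47 * 2 + 1 = 95.
Iteration 5: 95 < 386 holds -> n = 95 * 2 + 1 = 191.
Iteration 6: 191 < 386 holds -> n = 191 * 2 + 1 = 383.
Iteration 7: 383 < 386 holds -> n = 383 * 2 + 1 = 767.
Iteration 8: 767 < 386 fails; recursion stops.
Total rows emitted: 8.

8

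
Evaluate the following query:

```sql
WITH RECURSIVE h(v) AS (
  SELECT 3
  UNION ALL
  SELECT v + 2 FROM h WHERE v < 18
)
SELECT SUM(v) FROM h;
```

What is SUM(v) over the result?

Base: v=3.
Iteration 1: 3 < 18 holds -> v = 3 + 2 = 5.
Iteration 2: 5 < 18 holds -> v = 5 + 2 = 7.
Iteration 3: 7 < 18 holds -> v = 7 + 2 = 9.
Iteration 4: 9 < 18 holds -> v = 9 + 2 = 11.
Iteration 5: 11 < 18 holds -> v = 11 + 2 = 13.
Iteration 6: 13 < 18 holds -> v = 13 + 2 = 15.
Iteration 7: 15 < 18 holds -> v = 15 + 2 = 17.
Iteration 8: 17 < 18 holds -> v = 17 + 2 = 19.
Iteration 9: 19 < 18 fails; recursion stops.
SUM(v) = 3 + 5 + 7 + 9 + 11 + 13 + 15 + 17 + 19 = 99.

99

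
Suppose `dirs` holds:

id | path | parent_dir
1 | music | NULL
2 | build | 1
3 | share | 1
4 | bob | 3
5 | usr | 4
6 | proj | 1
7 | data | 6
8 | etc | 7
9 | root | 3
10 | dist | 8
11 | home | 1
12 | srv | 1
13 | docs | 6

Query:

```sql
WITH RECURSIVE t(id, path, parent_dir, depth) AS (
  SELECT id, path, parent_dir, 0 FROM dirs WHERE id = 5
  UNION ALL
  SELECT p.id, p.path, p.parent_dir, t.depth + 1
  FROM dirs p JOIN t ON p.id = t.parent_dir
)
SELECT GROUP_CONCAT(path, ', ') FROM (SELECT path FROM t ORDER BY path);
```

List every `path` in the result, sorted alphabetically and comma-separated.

bob, music, share, usr

Base: id=5 (usr), parent_dir=4, depth 0.
Iteration 1: join on id=4 -> bob (id 4, parent_dir=3, depth 1).
Iteration 2: join on id=3 -> share (id 3, parent_dir=1, depth 2).
Iteration 3: join on id=1 -> music (id 1, parent_dir=NULL, depth 3).
Iteration 4: parent_dir is NULL; no match; recursion stops.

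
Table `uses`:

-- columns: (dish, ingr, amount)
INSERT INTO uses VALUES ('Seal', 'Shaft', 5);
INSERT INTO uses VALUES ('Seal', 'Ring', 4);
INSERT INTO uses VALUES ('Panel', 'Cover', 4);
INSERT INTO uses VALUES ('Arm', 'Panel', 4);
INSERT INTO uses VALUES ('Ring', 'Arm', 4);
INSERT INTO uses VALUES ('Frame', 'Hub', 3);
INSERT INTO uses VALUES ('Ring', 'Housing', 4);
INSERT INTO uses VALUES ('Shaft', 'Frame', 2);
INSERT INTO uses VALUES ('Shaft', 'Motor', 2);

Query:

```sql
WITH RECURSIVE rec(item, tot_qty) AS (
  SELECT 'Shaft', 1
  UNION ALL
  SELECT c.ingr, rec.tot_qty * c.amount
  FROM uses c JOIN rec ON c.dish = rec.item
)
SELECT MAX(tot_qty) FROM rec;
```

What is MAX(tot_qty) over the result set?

Base: (Shaft, tot_qty=1).
Iteration 1: components of {Shaft} -> Frame = 1*2 = 2, Motor = 1*2 = 2.
Iteration 2: components of {Frame,Motor} -> Hub = 2*3 = 6.
Iteration 3: no further components; recursion stops.
tot_qty values: 1, 2, 2, 6; the maximum is 6.

6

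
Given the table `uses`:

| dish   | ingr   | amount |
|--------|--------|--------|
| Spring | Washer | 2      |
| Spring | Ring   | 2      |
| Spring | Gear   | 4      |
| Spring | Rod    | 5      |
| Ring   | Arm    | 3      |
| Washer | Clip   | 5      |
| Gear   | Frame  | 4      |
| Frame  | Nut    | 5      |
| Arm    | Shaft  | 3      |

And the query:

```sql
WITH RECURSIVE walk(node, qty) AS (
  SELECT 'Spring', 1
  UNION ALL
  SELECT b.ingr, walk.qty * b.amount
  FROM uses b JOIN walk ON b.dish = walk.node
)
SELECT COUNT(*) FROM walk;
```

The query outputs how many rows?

10

Base: (Spring, qty=1).
Iteration 1: components of {Spring} -> Gear = 1*4 = 4, Ring = 1*2 = 2, Rod = 1*5 = 5, Washer = 1*2 = 2.
Iteration 2: components of {Gear,Ring,Rod,Washer} -> Arm = 2*3 = 6, Clip = 2*5 = 10, Frame = 4*4 = 16.
Iteration 3: components of {Arm,Clip,Frame} -> Nut = 16*5 = 80, Shaft = 6*3 = 18.
Iteration 4: no further components; recursion stops.
Total rows emitted: 10.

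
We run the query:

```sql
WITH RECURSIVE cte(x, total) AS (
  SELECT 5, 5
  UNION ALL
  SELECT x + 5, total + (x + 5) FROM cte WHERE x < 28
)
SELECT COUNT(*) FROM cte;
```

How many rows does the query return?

6

Base: x=5, total=5.
Iteration 1: 5 < 28 holds -> x = 5 + 5 = 10, total = 5 + 10 = 15.
Iteration 2: 10 < 28 holds -> x = 10 + 5 = 15, total = 15 + 15 = 30.
Iteration 3: 15 < 28 holds -> x = 15 + 5 = 20, total = 30 + 20 = 50.
Iteration 4: 20 < 28 holds -> x = 20 + 5 = 25, total = 50 + 25 = 75.
Iteration 5: 25 < 28 holds -> x = 25 + 5 = 30, total = 75 + 30 = 105.
Iteration 6: 30 < 28 fails; recursion stops.
Total rows emitted: 6.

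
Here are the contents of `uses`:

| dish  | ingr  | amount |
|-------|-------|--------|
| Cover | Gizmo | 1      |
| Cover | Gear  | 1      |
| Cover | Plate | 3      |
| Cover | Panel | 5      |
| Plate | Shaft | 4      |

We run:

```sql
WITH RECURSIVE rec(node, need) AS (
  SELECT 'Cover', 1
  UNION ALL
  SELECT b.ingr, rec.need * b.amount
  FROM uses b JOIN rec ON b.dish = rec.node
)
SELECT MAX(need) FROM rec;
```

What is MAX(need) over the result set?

Base: (Cover, need=1).
Iteration 1: components of {Cover} -> Gear = 1*1 = 1, Gizmo = 1*1 = 1, Panel = 1*5 = 5, Plate = 1*3 = 3.
Iteration 2: components of {Gear,Gizmo,Panel,Plate} -> Shaft = 3*4 = 12.
Iteration 3: no further components; recursion stops.
need values: 1, 1, 1, 3, 5, 12; the maximum is 12.

12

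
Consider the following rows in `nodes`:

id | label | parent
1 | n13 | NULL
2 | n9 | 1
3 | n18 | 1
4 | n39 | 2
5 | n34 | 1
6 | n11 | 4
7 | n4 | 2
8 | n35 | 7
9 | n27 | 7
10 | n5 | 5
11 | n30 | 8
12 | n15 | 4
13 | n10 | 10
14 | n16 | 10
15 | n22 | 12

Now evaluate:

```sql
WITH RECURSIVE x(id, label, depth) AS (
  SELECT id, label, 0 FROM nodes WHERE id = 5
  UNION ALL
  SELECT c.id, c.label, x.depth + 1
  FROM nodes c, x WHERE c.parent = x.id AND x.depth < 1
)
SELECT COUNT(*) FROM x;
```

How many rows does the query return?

2

Base: id=5 (n34) at depth 0.
Iteration 1: rows with parent in {5} -> n5 (id 10, depth 1).
Iteration 2: depth < 1 fails for all current rows; recursion stops.
Total rows emitted: 2.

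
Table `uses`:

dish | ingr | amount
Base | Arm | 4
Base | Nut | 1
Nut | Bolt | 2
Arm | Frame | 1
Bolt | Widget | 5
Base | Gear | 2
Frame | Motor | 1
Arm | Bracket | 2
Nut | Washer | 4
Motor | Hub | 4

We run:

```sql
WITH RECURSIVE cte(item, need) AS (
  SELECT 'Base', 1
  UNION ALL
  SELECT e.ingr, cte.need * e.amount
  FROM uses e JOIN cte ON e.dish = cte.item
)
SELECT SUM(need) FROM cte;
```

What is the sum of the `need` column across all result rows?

56

Base: (Base, need=1).
Iteration 1: components of {Base} -> Arm = 1*4 = 4, Gear = 1*2 = 2, Nut = 1*1 = 1.
Iteration 2: components of {Arm,Gear,Nut} -> Bolt = 1*2 = 2, Bracket = 4*2 = 8, Frame = 4*1 = 4, Washer = 1*4 = 4.
Iteration 3: components of {Bolt,Bracket,Frame,Washer} -> Motor = 4*1 = 4, Widget = 2*5 = 10.
Iteration 4: components of {Motor,Widget} -> Hub = 4*4 = 16.
Iteration 5: no further components; recursion stops.
SUM(need) = 1 + 4 + 1 + 2 + 4 + 8 + 2 + 4 + 4 + 10 + 16 = 56.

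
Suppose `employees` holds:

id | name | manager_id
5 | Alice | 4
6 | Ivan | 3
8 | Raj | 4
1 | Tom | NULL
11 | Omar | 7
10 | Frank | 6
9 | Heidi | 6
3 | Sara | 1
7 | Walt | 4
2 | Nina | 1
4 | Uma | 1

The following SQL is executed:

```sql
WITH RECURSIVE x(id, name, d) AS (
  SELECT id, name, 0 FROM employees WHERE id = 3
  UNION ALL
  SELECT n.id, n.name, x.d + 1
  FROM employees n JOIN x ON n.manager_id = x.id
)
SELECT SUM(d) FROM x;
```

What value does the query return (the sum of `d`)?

Base: id=3 (Sara) at d 0.
Iteration 1: rows with manager_id in {3} -> Ivan (id 6, d 1).
Iteration 2: rows with manager_id in {6} -> Heidi (id 9, d 2), Frank (id 10, d 2).
Iteration 3: no rows with manager_id in {9,10}; recursion stops.
SUM(d) = 0 + 1 + 2 + 2 = 5.

5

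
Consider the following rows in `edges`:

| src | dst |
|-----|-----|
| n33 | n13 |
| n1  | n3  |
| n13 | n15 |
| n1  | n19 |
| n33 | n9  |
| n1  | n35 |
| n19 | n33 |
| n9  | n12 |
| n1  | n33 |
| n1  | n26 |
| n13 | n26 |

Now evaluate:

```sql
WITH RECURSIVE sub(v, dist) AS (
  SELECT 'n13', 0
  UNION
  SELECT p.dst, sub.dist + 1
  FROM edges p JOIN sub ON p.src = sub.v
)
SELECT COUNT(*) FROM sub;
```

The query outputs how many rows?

3

Base: (n13, dist=0).
Iteration 1: edges from {n13} -> (n15, dist=1), (n26, dist=1).
Iteration 2: no outgoing edges from {n15,n26}; recursion stops.
Total rows emitted: 3.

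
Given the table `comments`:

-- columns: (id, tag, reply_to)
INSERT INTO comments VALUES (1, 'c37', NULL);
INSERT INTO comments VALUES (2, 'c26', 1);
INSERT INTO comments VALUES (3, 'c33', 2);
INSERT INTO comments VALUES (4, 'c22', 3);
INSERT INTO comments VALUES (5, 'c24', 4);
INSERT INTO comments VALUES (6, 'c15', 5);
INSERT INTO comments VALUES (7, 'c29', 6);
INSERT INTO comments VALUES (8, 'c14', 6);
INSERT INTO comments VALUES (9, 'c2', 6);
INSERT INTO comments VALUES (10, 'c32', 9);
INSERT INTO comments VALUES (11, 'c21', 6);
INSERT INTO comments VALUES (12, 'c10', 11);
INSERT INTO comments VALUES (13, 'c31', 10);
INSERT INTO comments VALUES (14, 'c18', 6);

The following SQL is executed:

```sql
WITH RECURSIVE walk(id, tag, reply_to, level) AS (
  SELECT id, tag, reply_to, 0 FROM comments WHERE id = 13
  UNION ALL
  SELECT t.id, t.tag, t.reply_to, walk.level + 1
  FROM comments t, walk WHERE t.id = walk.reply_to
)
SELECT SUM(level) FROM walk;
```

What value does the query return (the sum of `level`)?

36

Base: id=13 (c31), reply_to=10, level 0.
Iteration 1: join on id=10 -> c32 (id 10, reply_to=9, level 1).
Iteration 2: join on id=9 -> c2 (id 9, reply_to=6, level 2).
Iteration 3: join on id=6 -> c15 (id 6, reply_to=5, level 3).
Iteration 4: join on id=5 -> c24 (id 5, reply_to=4, level 4).
Iteration 5: join on id=4 -> c22 (id 4, reply_to=3, level 5).
Iteration 6: join on id=3 -> c33 (id 3, reply_to=2, level 6).
Iteration 7: join on id=2 -> c26 (id 2, reply_to=1, level 7).
Iteration 8: join on id=1 -> c37 (id 1, reply_to=NULL, level 8).
Iteration 9: reply_to is NULL; no match; recursion stops.
SUM(level) = 0 + 1 + 2 + 3 + 4 + 5 + 6 + 7 + 8 = 36.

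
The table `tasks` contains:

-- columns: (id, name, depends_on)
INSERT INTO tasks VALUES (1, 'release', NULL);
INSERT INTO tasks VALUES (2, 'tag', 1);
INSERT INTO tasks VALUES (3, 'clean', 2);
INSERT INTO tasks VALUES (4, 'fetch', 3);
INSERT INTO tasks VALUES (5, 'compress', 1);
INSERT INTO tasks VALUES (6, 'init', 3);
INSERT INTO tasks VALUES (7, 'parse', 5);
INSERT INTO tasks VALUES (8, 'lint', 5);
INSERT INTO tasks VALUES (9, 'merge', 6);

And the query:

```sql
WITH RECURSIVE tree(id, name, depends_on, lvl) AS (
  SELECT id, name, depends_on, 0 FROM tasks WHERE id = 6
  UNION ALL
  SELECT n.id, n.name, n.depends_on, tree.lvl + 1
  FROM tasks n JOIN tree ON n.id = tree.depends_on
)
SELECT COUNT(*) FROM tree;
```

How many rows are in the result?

Base: id=6 (init), depends_on=3, lvl 0.
Iteration 1: join on id=3 -> clean (id 3, depends_on=2, lvl 1).
Iteration 2: join on id=2 -> tag (id 2, depends_on=1, lvl 2).
Iteration 3: join on id=1 -> release (id 1, depends_on=NULL, lvl 3).
Iteration 4: depends_on is NULL; no match; recursion stops.
Total rows emitted: 4.

4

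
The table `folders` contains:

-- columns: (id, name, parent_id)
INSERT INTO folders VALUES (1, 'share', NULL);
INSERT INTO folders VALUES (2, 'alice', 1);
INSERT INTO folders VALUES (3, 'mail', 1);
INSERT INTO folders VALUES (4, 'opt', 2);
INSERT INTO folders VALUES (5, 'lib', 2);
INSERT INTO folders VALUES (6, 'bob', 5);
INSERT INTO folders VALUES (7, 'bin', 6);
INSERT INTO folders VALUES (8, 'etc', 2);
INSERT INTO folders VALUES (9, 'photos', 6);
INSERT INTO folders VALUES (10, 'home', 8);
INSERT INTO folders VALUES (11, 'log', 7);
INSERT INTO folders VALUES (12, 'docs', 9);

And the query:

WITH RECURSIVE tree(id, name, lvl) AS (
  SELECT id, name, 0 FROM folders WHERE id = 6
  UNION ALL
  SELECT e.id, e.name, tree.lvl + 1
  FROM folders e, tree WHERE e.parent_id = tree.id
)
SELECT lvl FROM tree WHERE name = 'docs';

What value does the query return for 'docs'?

2

Base: id=6 (bob) at lvl 0.
Iteration 1: rows with parent_id in {6} -> bin (id 7, lvl 1), photos (id 9, lvl 1).
Iteration 2: rows with parent_id in {7,9} -> log (id 11, lvl 2), docs (id 12, lvl 2).
Iteration 3: no rows with parent_id in {11,12}; recursion stops.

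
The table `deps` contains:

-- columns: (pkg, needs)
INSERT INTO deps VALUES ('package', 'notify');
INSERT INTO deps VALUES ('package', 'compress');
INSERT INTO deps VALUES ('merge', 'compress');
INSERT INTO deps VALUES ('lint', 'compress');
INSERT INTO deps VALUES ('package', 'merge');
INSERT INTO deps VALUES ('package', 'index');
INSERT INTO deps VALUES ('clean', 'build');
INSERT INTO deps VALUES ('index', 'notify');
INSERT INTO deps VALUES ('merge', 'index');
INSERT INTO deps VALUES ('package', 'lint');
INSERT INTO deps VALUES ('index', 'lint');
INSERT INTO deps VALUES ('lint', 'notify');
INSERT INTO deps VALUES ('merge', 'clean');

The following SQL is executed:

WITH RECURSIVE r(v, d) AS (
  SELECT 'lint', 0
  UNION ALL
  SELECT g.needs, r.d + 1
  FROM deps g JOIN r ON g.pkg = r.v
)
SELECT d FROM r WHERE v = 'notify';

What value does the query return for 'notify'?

Base: (lint, d=0).
Iteration 1: edges from {lint} -> (compress, d=1), (notify, d=1).
Iteration 2: no outgoing edges from {compress,notify}; recursion stops.

1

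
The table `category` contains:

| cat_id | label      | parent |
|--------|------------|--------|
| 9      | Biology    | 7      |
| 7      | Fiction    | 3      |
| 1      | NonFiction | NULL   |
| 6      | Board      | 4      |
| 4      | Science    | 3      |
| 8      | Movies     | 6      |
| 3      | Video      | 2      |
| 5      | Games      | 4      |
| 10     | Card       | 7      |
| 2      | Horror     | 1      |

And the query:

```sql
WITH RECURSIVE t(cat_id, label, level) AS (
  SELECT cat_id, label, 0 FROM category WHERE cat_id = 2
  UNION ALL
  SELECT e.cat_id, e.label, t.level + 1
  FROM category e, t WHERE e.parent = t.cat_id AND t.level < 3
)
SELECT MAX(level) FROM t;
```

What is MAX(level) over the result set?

3

Base: cat_id=2 (Horror) at level 0.
Iteration 1: rows with parent in {2} -> Video (id 3, level 1).
Iteration 2: rows with parent in {3} -> Science (id 4, level 2), Fiction (id 7, level 2).
Iteration 3: rows with parent in {4,7} -> Games (id 5, level 3), Board (id 6, level 3), Biology (id 9, level 3), Card (id 10, level 3).
Iteration 4: level < 3 fails for all current rows; recursion stops.
level values: 0, 1, 2, 2, 3, 3, 3, 3; the maximum is 3.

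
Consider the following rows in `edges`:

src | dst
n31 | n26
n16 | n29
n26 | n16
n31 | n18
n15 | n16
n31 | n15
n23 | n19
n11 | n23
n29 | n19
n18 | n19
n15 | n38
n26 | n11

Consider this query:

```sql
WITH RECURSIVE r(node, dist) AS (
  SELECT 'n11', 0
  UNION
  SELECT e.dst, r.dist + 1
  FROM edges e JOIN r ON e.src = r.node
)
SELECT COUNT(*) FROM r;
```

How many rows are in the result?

Base: (n11, dist=0).
Iteration 1: edges from {n11} -> (n23, dist=1).
Iteration 2: edges from {n23} -> (n19, dist=2).
Iteration 3: no outgoing edges from {n19}; recursion stops.
Total rows emitted: 3.

3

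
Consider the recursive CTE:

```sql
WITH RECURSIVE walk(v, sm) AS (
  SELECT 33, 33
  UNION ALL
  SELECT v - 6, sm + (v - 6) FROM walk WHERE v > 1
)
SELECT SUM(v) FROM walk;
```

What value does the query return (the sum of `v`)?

105

Base: v=33, sm=33.
Iteration 1: 33 > 1 holds -> v = 33 - 6 = 27, sm = 33 + 27 = 60.
Iteration 2: 27 > 1 holds -> v = 27 - 6 = 21, sm = 60 + 21 = 81.
Iteration 3: 21 > 1 holds -> v = 21 - 6 = 15, sm = 81 + 15 = 96.
Iteration 4: 15 > 1 holds -> v = 15 - 6 = 9, sm = 96 + 9 = 105.
Iteration 5: 9 > 1 holds -> v = 9 - 6 = 3, sm = 105 + 3 = 108.
Iteration 6: 3 > 1 holds -> v = 3 - 6 = -3, sm = 108 + -3 = 105.
Iteration 7: -3 > 1 fails; recursion stops.
SUM(v) = 33 + 27 + 21 + 15 + 9 + 3 + -3 = 105.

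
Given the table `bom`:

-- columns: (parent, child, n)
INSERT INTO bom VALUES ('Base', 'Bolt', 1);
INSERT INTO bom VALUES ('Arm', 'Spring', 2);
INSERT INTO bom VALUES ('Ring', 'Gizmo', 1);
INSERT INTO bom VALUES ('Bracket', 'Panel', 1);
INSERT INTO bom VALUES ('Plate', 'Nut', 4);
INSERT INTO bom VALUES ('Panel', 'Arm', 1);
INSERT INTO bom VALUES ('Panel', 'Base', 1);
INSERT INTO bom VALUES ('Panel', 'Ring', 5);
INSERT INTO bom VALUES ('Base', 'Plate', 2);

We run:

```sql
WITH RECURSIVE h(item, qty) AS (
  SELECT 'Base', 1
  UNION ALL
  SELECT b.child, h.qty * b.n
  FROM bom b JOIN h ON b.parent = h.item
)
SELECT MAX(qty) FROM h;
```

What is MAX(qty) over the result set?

Base: (Base, qty=1).
Iteration 1: components of {Base} -> Bolt = 1*1 = 1, Plate = 1*2 = 2.
Iteration 2: components of {Bolt,Plate} -> Nut = 2*4 = 8.
Iteration 3: no further components; recursion stops.
qty values: 1, 1, 2, 8; the maximum is 8.

8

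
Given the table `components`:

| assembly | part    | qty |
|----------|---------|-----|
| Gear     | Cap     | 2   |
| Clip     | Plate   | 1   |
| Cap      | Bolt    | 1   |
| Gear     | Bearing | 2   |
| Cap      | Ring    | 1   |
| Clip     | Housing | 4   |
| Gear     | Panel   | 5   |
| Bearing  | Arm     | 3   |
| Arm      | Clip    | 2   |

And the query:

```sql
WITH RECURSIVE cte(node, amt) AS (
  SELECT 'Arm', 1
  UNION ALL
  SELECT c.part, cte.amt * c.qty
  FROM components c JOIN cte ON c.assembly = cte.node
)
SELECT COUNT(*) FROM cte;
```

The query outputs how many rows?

Base: (Arm, amt=1).
Iteration 1: components of {Arm} -> Clip = 1*2 = 2.
Iteration 2: components of {Clip} -> Housing = 2*4 = 8, Plate = 2*1 = 2.
Iteration 3: no further components; recursion stops.
Total rows emitted: 4.

4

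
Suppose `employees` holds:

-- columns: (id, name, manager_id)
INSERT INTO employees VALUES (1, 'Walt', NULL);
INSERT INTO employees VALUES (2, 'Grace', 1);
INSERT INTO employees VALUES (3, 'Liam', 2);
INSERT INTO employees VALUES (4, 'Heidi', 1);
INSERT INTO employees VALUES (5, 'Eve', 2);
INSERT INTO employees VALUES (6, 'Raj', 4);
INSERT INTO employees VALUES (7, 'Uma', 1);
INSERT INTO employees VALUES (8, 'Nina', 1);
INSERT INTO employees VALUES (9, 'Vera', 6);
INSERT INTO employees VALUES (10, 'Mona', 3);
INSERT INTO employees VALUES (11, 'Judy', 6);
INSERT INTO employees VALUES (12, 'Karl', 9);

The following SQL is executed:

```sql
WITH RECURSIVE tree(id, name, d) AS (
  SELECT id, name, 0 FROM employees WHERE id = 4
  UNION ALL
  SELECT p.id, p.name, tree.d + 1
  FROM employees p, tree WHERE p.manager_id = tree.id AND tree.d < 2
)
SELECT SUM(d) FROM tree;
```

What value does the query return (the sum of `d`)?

5

Base: id=4 (Heidi) at d 0.
Iteration 1: rows with manager_id in {4} -> Raj (id 6, d 1).
Iteration 2: rows with manager_id in {6} -> Vera (id 9, d 2), Judy (id 11, d 2).
Iteration 3: d < 2 fails for all current rows; recursion stops.
SUM(d) = 0 + 1 + 2 + 2 = 5.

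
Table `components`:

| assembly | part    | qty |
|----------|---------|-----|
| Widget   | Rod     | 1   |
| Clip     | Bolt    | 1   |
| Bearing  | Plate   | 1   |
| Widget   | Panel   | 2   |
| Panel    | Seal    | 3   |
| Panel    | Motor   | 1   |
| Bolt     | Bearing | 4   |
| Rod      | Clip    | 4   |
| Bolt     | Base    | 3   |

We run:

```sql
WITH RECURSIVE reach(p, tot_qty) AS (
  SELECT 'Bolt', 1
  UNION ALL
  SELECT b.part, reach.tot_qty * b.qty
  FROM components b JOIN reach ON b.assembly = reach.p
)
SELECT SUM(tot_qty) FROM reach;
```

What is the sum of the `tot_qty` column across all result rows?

Base: (Bolt, tot_qty=1).
Iteration 1: components of {Bolt} -> Base = 1*3 = 3, Bearing = 1*4 = 4.
Iteration 2: components of {Base,Bearing} -> Plate = 4*1 = 4.
Iteration 3: no further components; recursion stops.
SUM(tot_qty) = 1 + 3 + 4 + 4 = 12.

12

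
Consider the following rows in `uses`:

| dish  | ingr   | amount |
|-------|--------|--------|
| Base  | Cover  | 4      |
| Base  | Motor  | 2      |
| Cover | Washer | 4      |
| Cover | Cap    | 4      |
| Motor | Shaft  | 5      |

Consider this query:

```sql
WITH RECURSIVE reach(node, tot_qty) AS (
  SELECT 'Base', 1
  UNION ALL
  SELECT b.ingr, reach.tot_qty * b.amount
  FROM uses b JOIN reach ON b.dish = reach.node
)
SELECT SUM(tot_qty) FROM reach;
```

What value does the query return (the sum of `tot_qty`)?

49

Base: (Base, tot_qty=1).
Iteration 1: components of {Base} -> Cover = 1*4 = 4, Motor = 1*2 = 2.
Iteration 2: components of {Cover,Motor} -> Cap = 4*4 = 16, Shaft = 2*5 = 10, Washer = 4*4 = 16.
Iteration 3: no further components; recursion stops.
SUM(tot_qty) = 1 + 4 + 2 + 16 + 16 + 10 = 49.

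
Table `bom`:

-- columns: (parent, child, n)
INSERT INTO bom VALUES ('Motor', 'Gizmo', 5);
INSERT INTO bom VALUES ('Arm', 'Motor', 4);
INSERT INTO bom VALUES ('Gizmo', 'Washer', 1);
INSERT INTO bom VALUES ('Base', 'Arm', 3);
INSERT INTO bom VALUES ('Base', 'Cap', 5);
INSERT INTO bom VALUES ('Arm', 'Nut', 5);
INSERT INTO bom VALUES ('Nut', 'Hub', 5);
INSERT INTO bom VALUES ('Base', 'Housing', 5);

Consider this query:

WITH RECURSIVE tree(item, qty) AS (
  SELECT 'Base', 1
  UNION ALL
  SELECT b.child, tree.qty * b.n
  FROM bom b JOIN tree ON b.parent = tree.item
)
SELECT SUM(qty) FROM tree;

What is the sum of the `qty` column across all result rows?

Base: (Base, qty=1).
Iteration 1: components of {Base} -> Arm = 1*3 = 3, Cap = 1*5 = 5, Housing = 1*5 = 5.
Iteration 2: components of {Arm,Cap,Housing} -> Motor = 3*4 = 12, Nut = 3*5 = 15.
Iteration 3: components of {Motor,Nut} -> Gizmo = 12*5 = 60, Hub = 15*5 = 75.
Iteration 4: components of {Gizmo,Hub} -> Washer = 60*1 = 60.
Iteration 5: no further components; recursion stops.
SUM(qty) = 1 + 5 + 3 + 5 + 15 + 12 + 75 + 60 + 60 = 236.

236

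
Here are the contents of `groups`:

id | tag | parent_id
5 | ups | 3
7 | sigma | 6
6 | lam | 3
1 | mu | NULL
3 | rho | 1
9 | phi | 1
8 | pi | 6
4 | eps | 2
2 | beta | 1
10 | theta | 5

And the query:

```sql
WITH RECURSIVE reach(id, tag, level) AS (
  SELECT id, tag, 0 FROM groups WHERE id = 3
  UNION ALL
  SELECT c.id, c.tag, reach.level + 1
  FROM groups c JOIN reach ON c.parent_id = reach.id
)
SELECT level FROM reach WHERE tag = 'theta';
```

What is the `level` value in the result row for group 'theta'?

2

Base: id=3 (rho) at level 0.
Iteration 1: rows with parent_id in {3} -> ups (id 5, level 1), lam (id 6, level 1).
Iteration 2: rows with parent_id in {5,6} -> sigma (id 7, level 2), pi (id 8, level 2), theta (id 10, level 2).
Iteration 3: no rows with parent_id in {7,8,10}; recursion stops.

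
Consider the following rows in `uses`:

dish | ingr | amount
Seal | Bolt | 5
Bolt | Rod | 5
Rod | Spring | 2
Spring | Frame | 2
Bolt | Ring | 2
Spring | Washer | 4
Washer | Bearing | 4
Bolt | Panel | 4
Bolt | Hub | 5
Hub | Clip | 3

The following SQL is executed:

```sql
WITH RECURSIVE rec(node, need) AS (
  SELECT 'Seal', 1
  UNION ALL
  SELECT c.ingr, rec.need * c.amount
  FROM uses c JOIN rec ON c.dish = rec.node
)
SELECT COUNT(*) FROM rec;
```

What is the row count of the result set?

Base: (Seal, need=1).
Iteration 1: components of {Seal} -> Bolt = 1*5 = 5.
Iteration 2: components of {Bolt} -> Hub = 5*5 = 25, Panel = 5*4 = 20, Ring = 5*2 = 10, Rod = 5*5 = 25.
Iteration 3: components of {Hub,Panel,Ring,Rod} -> Clip = 25*3 = 75, Spring = 25*2 = 50.
Iteration 4: components of {Clip,Spring} -> Frame = 50*2 = 100, Washer = 50*4 = 200.
Iteration 5: components of {Frame,Washer} -> Bearing = 200*4 = 800.
Iteration 6: no further components; recursion stops.
Total rows emitted: 11.

11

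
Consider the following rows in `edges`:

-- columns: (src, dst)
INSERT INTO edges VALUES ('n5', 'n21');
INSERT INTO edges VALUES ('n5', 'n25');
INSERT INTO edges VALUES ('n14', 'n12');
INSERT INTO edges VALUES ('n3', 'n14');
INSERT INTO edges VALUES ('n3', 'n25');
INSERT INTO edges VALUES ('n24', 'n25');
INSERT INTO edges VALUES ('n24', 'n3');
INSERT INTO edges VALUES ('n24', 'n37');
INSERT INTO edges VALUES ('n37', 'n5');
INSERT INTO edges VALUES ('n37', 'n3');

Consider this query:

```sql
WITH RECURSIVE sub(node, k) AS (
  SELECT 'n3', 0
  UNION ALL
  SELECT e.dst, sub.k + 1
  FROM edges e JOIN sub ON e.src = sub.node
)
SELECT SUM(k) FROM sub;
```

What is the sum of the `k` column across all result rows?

Base: (n3, k=0).
Iteration 1: edges from {n3} -> (n14, k=1), (n25, k=1).
Iteration 2: edges from {n14,n25} -> (n12, k=2).
Iteration 3: no outgoing edges from {n12}; recursion stops.
SUM(k) = 0 + 1 + 1 + 2 = 4.

4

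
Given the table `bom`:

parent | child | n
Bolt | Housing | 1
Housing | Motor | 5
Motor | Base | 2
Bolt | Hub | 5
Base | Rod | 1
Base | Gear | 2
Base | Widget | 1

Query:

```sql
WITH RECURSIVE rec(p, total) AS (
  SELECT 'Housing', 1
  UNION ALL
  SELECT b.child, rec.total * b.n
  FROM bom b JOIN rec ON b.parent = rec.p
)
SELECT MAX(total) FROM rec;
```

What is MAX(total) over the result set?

Base: (Housing, total=1).
Iteration 1: components of {Housing} -> Motor = 1*5 = 5.
Iteration 2: components of {Motor} -> Base = 5*2 = 10.
Iteration 3: components of {Base} -> Gear = 10*2 = 20, Rod = 10*1 = 10, Widget = 10*1 = 10.
Iteration 4: no further components; recursion stops.
total values: 1, 5, 10, 10, 20, 10; the maximum is 20.

20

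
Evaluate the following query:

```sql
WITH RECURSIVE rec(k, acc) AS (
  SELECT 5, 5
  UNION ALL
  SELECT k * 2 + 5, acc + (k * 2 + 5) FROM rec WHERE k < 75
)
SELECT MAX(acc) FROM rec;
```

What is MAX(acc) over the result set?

Base: k=5, acc=5.
Iteration 1: 5 < 75 holds -> k = 5 * 2 + 5 = 15, acc = 5 + 15 = 20.
Iteration 2: 15 < 75 holds -> k = 15 * 2 + 5 = 35, acc = 20 + 35 = 55.
Iteration 3: 35 < 75 holds -> k = 35 * 2 + 5 = 75, acc = 55 + 75 = 130.
Iteration 4: 75 < 75 fails; recursion stops.
acc values: 5, 20, 55, 130; the maximum is 130.

130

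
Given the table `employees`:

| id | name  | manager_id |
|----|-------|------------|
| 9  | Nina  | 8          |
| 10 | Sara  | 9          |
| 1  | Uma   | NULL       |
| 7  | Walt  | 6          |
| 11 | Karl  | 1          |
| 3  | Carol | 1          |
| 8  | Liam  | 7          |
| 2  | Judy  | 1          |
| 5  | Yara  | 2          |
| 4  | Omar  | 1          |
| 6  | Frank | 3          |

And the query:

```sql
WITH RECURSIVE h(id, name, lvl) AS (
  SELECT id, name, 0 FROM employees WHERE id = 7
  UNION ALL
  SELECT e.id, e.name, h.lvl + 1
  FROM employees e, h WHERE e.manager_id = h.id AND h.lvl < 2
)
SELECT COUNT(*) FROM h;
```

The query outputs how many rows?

3

Base: id=7 (Walt) at lvl 0.
Iteration 1: rows with manager_id in {7} -> Liam (id 8, lvl 1).
Iteration 2: rows with manager_id in {8} -> Nina (id 9, lvl 2).
Iteration 3: lvl < 2 fails for all current rows; recursion stops.
Total rows emitted: 3.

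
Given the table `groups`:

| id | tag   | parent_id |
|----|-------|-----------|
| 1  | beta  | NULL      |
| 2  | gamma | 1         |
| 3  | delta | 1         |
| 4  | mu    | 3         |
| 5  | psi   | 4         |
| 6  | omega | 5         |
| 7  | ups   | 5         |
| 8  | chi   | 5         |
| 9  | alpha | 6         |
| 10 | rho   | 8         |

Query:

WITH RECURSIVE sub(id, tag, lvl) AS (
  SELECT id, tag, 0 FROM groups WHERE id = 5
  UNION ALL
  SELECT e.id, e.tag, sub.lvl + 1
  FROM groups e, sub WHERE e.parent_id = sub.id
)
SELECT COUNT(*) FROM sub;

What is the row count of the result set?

Base: id=5 (psi) at lvl 0.
Iteration 1: rows with parent_id in {5} -> omega (id 6, lvl 1), ups (id 7, lvl 1), chi (id 8, lvl 1).
Iteration 2: rows with parent_id in {6,7,8} -> alpha (id 9, lvl 2), rho (id 10, lvl 2).
Iteration 3: no rows with parent_id in {9,10}; recursion stops.
Total rows emitted: 6.

6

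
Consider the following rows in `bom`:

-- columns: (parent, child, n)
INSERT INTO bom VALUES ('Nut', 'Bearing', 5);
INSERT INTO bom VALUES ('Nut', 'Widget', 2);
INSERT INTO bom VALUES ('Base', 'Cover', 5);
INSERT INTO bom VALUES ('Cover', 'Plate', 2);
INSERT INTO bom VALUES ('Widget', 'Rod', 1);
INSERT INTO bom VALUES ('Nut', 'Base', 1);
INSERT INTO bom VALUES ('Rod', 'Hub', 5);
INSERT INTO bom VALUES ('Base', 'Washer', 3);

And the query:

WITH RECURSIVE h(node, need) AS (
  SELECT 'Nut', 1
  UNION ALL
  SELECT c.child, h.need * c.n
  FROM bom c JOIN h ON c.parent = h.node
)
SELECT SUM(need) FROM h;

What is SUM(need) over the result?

39

Base: (Nut, need=1).
Iteration 1: components of {Nut} -> Base = 1*1 = 1, Bearing = 1*5 = 5, Widget = 1*2 = 2.
Iteration 2: components of {Base,Bearing,Widget} -> Cover = 1*5 = 5, Rod = 2*1 = 2, Washer = 1*3 = 3.
Iteration 3: components of {Cover,Rod,Washer} -> Hub = 2*5 = 10, Plate = 5*2 = 10.
Iteration 4: no further components; recursion stops.
SUM(need) = 1 + 5 + 1 + 2 + 3 + 5 + 2 + 10 + 10 = 39.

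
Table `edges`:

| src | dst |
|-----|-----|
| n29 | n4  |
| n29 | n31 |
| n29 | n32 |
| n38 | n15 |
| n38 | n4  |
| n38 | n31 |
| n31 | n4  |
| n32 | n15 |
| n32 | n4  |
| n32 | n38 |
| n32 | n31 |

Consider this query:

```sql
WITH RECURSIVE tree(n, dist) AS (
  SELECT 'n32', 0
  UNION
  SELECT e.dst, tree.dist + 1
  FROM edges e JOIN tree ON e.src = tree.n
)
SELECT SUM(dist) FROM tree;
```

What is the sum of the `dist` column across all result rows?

13

Base: (n32, dist=0).
Iteration 1: edges from {n32} -> (n15, dist=1), (n31, dist=1), (n38, dist=1), (n4, dist=1).
Iteration 2: edges from {n15,n31,n38,n4} -> (n15, dist=2), (n31, dist=2), (n4, dist=2). [UNION drops 1 duplicate row(s)]
Iteration 3: edges from {n15,n31,n4} -> (n4, dist=3).
Iteration 4: no outgoing edges from {n4}; recursion stops.
SUM(dist) = 0 + 1 + 1 + 1 + 1 + 2 + 2 + 2 + 3 = 13.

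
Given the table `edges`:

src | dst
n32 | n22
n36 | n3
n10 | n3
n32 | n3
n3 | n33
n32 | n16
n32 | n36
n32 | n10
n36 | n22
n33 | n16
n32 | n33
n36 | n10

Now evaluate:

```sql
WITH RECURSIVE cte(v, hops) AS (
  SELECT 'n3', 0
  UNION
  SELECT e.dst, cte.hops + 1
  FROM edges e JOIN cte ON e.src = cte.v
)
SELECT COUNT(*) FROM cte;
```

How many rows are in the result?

Base: (n3, hops=0).
Iteration 1: edges from {n3} -> (n33, hops=1).
Iteration 2: edges from {n33} -> (n16, hops=2).
Iteration 3: no outgoing edges from {n16}; recursion stops.
Total rows emitted: 3.

3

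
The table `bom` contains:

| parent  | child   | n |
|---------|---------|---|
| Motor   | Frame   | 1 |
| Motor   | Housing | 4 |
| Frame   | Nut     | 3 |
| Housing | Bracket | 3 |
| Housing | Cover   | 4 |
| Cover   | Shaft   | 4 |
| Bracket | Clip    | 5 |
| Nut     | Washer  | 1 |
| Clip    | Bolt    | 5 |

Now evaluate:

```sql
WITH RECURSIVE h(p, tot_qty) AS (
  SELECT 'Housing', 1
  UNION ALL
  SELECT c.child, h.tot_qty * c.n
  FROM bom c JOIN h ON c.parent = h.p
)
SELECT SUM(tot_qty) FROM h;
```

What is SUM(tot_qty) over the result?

Base: (Housing, tot_qty=1).
Iteration 1: components of {Housing} -> Bracket = 1*3 = 3, Cover = 1*4 = 4.
Iteration 2: components of {Bracket,Cover} -> Clip = 3*5 = 15, Shaft = 4*4 = 16.
Iteration 3: components of {Clip,Shaft} -> Bolt = 15*5 = 75.
Iteration 4: no further components; recursion stops.
SUM(tot_qty) = 1 + 3 + 4 + 15 + 16 + 75 = 114.

114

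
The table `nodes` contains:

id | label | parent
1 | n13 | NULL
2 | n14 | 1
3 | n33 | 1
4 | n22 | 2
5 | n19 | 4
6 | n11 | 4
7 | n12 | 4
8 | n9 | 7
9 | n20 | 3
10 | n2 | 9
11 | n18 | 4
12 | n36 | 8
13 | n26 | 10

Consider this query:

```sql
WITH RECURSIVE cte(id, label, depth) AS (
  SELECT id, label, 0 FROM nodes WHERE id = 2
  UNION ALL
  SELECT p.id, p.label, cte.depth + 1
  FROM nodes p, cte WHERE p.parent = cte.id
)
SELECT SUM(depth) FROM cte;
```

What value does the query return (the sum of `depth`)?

16

Base: id=2 (n14) at depth 0.
Iteration 1: rows with parent in {2} -> n22 (id 4, depth 1).
Iteration 2: rows with parent in {4} -> n19 (id 5, depth 2), n11 (id 6, depth 2), n12 (id 7, depth 2), n18 (id 11, depth 2).
Iteration 3: rows with parent in {5,6,7,11} -> n9 (id 8, depth 3).
Iteration 4: rows with parent in {8} -> n36 (id 12, depth 4).
Iteration 5: no rows with parent in {12}; recursion stops.
SUM(depth) = 0 + 1 + 2 + 2 + 2 + 2 + 3 + 4 = 16.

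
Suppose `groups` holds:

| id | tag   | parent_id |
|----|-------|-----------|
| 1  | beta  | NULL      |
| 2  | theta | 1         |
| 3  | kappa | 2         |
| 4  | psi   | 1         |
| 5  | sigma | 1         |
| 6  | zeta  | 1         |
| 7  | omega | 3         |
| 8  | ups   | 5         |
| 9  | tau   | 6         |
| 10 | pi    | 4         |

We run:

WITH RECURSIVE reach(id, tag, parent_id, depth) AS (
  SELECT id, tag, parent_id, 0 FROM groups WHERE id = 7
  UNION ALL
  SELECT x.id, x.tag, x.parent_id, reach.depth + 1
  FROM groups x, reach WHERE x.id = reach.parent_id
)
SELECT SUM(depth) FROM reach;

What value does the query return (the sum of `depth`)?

6

Base: id=7 (omega), parent_id=3, depth 0.
Iteration 1: join on id=3 -> kappa (id 3, parent_id=2, depth 1).
Iteration 2: join on id=2 -> theta (id 2, parent_id=1, depth 2).
Iteration 3: join on id=1 -> beta (id 1, parent_id=NULL, depth 3).
Iteration 4: parent_id is NULL; no match; recursion stops.
SUM(depth) = 0 + 1 + 2 + 3 = 6.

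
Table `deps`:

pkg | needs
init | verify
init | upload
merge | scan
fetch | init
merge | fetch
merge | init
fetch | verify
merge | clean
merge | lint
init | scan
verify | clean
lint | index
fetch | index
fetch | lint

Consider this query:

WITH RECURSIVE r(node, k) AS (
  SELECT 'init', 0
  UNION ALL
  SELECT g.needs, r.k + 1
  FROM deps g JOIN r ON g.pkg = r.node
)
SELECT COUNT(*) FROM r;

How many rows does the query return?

Base: (init, k=0).
Iteration 1: edges from {init} -> (scan, k=1), (upload, k=1), (verify, k=1).
Iteration 2: edges from {scan,upload,verify} -> (clean, k=2).
Iteration 3: no outgoing edges from {clean}; recursion stops.
Total rows emitted: 5.

5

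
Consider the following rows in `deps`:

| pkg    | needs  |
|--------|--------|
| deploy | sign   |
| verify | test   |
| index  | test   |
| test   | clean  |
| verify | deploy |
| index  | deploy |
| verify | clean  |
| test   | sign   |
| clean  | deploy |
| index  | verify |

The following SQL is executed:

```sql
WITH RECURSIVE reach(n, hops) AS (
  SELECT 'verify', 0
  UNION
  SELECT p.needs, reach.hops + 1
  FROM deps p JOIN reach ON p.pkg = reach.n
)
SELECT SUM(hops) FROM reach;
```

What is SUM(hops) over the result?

19

Base: (verify, hops=0).
Iteration 1: edges from {verify} -> (clean, hops=1), (deploy, hops=1), (test, hops=1).
Iteration 2: edges from {clean,deploy,test} -> (clean, hops=2), (deploy, hops=2), (sign, hops=2). [UNION drops 1 duplicate row(s)]
Iteration 3: edges from {clean,deploy,sign} -> (deploy, hops=3), (sign, hops=3).
Iteration 4: edges from {deploy,sign} -> (sign, hops=4).
Iteration 5: no outgoing edges from {sign}; recursion stops.
SUM(hops) = 0 + 1 + 1 + 1 + 2 + 2 + 2 + 3 + 3 + 4 = 19.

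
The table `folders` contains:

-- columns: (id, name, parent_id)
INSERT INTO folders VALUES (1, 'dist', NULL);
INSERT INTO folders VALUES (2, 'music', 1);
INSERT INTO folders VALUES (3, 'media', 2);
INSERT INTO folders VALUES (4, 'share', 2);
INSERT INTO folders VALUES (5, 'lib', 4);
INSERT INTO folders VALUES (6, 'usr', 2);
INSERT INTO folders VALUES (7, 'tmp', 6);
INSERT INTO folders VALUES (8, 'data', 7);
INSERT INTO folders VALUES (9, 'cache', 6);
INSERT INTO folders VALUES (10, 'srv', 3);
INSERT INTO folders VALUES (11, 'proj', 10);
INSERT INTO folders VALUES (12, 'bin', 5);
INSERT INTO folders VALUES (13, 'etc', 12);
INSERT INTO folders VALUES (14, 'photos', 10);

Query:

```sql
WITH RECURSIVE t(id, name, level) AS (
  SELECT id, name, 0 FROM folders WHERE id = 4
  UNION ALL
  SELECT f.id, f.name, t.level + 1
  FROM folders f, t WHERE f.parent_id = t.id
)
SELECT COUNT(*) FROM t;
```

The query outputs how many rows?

4

Base: id=4 (share) at level 0.
Iteration 1: rows with parent_id in {4} -> lib (id 5, level 1).
Iteration 2: rows with parent_id in {5} -> bin (id 12, level 2).
Iteration 3: rows with parent_id in {12} -> etc (id 13, level 3).
Iteration 4: no rows with parent_id in {13}; recursion stops.
Total rows emitted: 4.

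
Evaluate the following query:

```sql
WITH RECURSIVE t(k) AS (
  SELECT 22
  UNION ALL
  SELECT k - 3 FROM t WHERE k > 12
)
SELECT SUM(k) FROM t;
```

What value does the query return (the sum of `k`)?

80

Base: k=22.
Iteration 1: 22 > 12 holds -> k = 22 - 3 = 19.
Iteration 2: 19 > 12 holds -> k = 19 - 3 = 16.
Iteration 3: 16 > 12 holds -> k = 16 - 3 = 13.
Iteration 4: 13 > 12 holds -> k = 13 - 3 = 10.
Iteration 5: 10 > 12 fails; recursion stops.
SUM(k) = 22 + 19 + 16 + 13 + 10 = 80.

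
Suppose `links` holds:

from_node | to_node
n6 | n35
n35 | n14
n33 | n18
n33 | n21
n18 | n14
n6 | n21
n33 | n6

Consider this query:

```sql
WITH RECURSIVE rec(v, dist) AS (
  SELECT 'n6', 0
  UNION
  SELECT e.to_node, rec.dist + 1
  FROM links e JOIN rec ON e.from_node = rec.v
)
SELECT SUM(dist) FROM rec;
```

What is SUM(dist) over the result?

Base: (n6, dist=0).
Iteration 1: edges from {n6} -> (n21, dist=1), (n35, dist=1).
Iteration 2: edges from {n21,n35} -> (n14, dist=2).
Iteration 3: no outgoing edges from {n14}; recursion stops.
SUM(dist) = 0 + 1 + 1 + 2 = 4.

4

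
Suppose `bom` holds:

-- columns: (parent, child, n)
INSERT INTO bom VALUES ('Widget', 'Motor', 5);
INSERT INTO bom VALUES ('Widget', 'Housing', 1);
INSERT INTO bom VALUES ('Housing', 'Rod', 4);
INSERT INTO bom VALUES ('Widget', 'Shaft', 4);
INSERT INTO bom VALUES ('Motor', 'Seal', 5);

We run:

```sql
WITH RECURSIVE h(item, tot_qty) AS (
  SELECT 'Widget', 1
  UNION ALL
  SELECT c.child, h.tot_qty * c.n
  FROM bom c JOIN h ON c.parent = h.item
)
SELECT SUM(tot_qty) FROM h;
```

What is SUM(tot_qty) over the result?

40

Base: (Widget, tot_qty=1).
Iteration 1: components of {Widget} -> Housing = 1*1 = 1, Motor = 1*5 = 5, Shaft = 1*4 = 4.
Iteration 2: components of {Housing,Motor,Shaft} -> Rod = 1*4 = 4, Seal = 5*5 = 25.
Iteration 3: no further components; recursion stops.
SUM(tot_qty) = 1 + 5 + 4 + 1 + 25 + 4 = 40.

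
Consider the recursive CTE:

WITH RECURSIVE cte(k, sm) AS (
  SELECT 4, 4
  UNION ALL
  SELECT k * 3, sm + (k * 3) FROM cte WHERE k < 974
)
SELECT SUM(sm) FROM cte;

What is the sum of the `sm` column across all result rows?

6544

Base: k=4, sm=4.
Iteration 1: 4 < 974 holds -> k = 4 * 3 = 12, sm = 4 + 12 = 16.
Iteration 2: 12 < 974 holds -> k = 12 * 3 = 36, sm = 16 + 36 = 52.
Iteration 3: 36 < 974 holds -> k = 36 * 3 = 108, sm = 52 + 108 = 160.
Iteration 4: 108 < 974 holds -> k = 108 * 3 = 324, sm = 160 + 324 = 484.
Iteration 5: 324 < 974 holds -> k = 324 * 3 = 972, sm = 484 + 972 = 1456.
Iteration 6: 972 < 974 holds -> k = 972 * 3 = 2916, sm = 1456 + 2916 = 4372.
Iteration 7: 2916 < 974 fails; recursion stops.
SUM(sm) = 4 + 16 + 52 + 160 + 484 + 1456 + 4372 = 6544.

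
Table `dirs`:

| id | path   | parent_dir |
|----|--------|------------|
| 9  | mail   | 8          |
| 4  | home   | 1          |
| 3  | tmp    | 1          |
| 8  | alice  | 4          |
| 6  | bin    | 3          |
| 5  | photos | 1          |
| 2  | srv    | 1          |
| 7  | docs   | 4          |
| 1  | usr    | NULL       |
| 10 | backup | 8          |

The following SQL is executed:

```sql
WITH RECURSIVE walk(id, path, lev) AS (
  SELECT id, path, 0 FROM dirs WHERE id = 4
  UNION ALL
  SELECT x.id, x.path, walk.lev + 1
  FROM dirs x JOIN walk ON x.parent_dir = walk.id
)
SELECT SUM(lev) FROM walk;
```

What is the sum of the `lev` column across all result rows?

6

Base: id=4 (home) at lev 0.
Iteration 1: rows with parent_dir in {4} -> docs (id 7, lev 1), alice (id 8, lev 1).
Iteration 2: rows with parent_dir in {7,8} -> mail (id 9, lev 2), backup (id 10, lev 2).
Iteration 3: no rows with parent_dir in {9,10}; recursion stops.
SUM(lev) = 0 + 1 + 1 + 2 + 2 = 6.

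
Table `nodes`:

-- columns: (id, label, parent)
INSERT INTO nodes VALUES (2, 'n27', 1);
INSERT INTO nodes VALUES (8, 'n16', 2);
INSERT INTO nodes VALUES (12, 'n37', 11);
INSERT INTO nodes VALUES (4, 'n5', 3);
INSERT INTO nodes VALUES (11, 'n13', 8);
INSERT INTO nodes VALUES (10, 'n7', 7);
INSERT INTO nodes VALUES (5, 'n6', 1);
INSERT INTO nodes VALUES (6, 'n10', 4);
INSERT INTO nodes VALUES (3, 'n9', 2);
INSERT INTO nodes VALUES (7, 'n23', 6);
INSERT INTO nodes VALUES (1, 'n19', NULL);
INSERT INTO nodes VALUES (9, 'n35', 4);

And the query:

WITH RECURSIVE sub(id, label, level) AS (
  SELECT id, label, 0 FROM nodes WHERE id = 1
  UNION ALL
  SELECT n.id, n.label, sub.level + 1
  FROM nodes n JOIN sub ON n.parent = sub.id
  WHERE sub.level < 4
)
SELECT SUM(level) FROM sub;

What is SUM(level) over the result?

24

Base: id=1 (n19) at level 0.
Iteration 1: rows with parent in {1} -> n27 (id 2, level 1), n6 (id 5, level 1).
Iteration 2: rows with parent in {2,5} -> n9 (id 3, level 2), n16 (id 8, level 2).
Iteration 3: rows with parent in {3,8} -> n5 (id 4, level 3), n13 (id 11, level 3).
Iteration 4: rows with parent in {4,11} -> n10 (id 6, level 4), n35 (id 9, level 4), n37 (id 12, level 4).
Iteration 5: level < 4 fails for all current rows; recursion stops.
SUM(level) = 0 + 1 + 1 + 2 + 2 + 3 + 3 + 4 + 4 + 4 = 24.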